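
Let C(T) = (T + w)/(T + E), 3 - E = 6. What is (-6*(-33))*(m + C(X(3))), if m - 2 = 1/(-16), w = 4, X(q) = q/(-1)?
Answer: 2805/8 ≈ 350.63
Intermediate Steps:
X(q) = -q (X(q) = q*(-1) = -q)
E = -3 (E = 3 - 1*6 = 3 - 6 = -3)
m = 31/16 (m = 2 + 1/(-16) = 2 - 1/16 = 31/16 ≈ 1.9375)
C(T) = (4 + T)/(-3 + T) (C(T) = (T + 4)/(T - 3) = (4 + T)/(-3 + T))
(-6*(-33))*(m + C(X(3))) = (-6*(-33))*(31/16 + (4 - 1*3)/(-3 - 1*3)) = 198*(31/16 + (4 - 3)/(-3 - 3)) = 198*(31/16 + 1/(-6)) = 198*(31/16 - ⅙*1) = 198*(31/16 - ⅙) = 198*(85/48) = 2805/8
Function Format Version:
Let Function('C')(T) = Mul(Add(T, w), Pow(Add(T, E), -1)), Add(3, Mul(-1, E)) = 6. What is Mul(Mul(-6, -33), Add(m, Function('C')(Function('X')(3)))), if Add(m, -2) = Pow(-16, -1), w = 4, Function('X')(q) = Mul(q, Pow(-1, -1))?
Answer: Rational(2805, 8) ≈ 350.63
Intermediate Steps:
Function('X')(q) = Mul(-1, q) (Function('X')(q) = Mul(q, -1) = Mul(-1, q))
E = -3 (E = Add(3, Mul(-1, 6)) = Add(3, -6) = -3)
m = Rational(31, 16) (m = Add(2, Pow(-16, -1)) = Add(2, Rational(-1, 16)) = Rational(31, 16) ≈ 1.9375)
Function('C')(T) = Mul(Pow(Add(-3, T), -1), Add(4, T)) (Function('C')(T) = Mul(Add(T, 4), Pow(Add(T, -3), -1)) = Mul(Add(4, T), Pow(Add(-3, T), -1)) = Mul(Pow(Add(-3, T), -1), Add(4, T)))
Mul(Mul(-6, -33), Add(m, Function('C')(Function('X')(3)))) = Mul(Mul(-6, -33), Add(Rational(31, 16), Mul(Pow(Add(-3, Mul(-1, 3)), -1), Add(4, Mul(-1, 3))))) = Mul(198, Add(Rational(31, 16), Mul(Pow(Add(-3, -3), -1), Add(4, -3)))) = Mul(198, Add(Rational(31, 16), Mul(Pow(-6, -1), 1))) = Mul(198, Add(Rational(31, 16), Mul(Rational(-1, 6), 1))) = Mul(198, Add(Rational(31, 16), Rational(-1, 6))) = Mul(198, Rational(85, 48)) = Rational(2805, 8)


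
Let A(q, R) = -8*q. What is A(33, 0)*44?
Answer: -11616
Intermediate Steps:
A(33, 0)*44 = -8*33*44 = -264*44 = -11616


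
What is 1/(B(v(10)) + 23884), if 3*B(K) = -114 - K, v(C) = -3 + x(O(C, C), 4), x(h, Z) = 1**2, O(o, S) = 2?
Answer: 3/71540 ≈ 4.1935e-5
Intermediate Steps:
x(h, Z) = 1
v(C) = -2 (v(C) = -3 + 1 = -2)
B(K) = -38 - K/3 (B(K) = (-114 - K)/3 = -38 - K/3)
1/(B(v(10)) + 23884) = 1/((-38 - 1/3*(-2)) + 23884) = 1/((-38 + 2/3) + 23884) = 1/(-112/3 + 23884) = 1/(71540/3) = 3/71540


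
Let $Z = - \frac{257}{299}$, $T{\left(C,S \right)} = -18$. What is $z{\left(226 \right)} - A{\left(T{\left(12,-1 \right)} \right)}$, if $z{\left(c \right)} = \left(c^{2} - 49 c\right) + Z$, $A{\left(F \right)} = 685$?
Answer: $\frac{11755526}{299} \approx 39316.0$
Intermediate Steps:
$Z = - \frac{257}{299}$ ($Z = \left(-257\right) \frac{1}{299} = - \frac{257}{299} \approx -0.85953$)
$z{\left(c \right)} = - \frac{257}{299} + c^{2} - 49 c$ ($z{\left(c \right)} = \left(c^{2} - 49 c\right) - \frac{257}{299} = - \frac{257}{299} + c^{2} - 49 c$)
$z{\left(226 \right)} - A{\left(T{\left(12,-1 \right)} \right)} = \left(- \frac{257}{299} + 226^{2} - 11074\right) - 685 = \left(- \frac{257}{299} + 51076 - 11074\right) - 685 = \frac{11960341}{299} - 685 = \frac{11755526}{299}$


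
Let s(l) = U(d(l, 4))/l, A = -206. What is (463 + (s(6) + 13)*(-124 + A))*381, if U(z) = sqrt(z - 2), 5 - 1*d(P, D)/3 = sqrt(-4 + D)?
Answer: -1458087 - 20955*sqrt(13) ≈ -1.5336e+6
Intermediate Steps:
d(P, D) = 15 - 3*sqrt(-4 + D)
U(z) = sqrt(-2 + z)
s(l) = sqrt(13)/l (s(l) = sqrt(-2 + (15 - 3*sqrt(-4 + 4)))/l = sqrt(-2 + (15 - 3*sqrt(0)))/l = sqrt(-2 + (15 - 3*0))/l = sqrt(-2 + (15 + 0))/l = sqrt(-2 + 15)/l = sqrt(13)/l)
(463 + (s(6) + 13)*(-124 + A))*381 = (463 + (sqrt(13)/6 + 13)*(-124 - 206))*381 = (463 + (sqrt(13)*(1/6) + 13)*(-330))*381 = (463 + (sqrt(13)/6 + 13)*(-330))*381 = (463 + (13 + sqrt(13)/6)*(-330))*381 = (463 + (-4290 - 55*sqrt(13)))*381 = (-3827 - 55*sqrt(13))*381 = -1458087 - 20955*sqrt(13)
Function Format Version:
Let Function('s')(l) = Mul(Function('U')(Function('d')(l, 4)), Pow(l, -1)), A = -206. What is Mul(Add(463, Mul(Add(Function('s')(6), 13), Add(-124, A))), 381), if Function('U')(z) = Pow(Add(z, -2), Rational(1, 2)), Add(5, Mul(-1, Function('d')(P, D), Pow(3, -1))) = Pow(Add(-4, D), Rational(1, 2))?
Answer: Add(-1458087, Mul(-20955, Pow(13, Rational(1, 2)))) ≈ -1.5336e+6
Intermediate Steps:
Function('d')(P, D) = Add(15, Mul(-3, Pow(Add(-4, D), Rational(1, 2))))
Function('U')(z) = Pow(Add(-2, z), Rational(1, 2))
Function('s')(l) = Mul(Pow(13, Rational(1, 2)), Pow(l, -1)) (Function('s')(l) = Mul(Pow(Add(-2, Add(15, Mul(-3, Pow(Add(-4, 4), Rational(1, 2))))), Rational(1, 2)), Pow(l, -1)) = Mul(Pow(Add(-2, Add(15, Mul(-3, Pow(0, Rational(1, 2))))), Rational(1, 2)), Pow(l, -1)) = Mul(Pow(Add(-2, Add(15, Mul(-3, 0))), Rational(1, 2)), Pow(l, -1)) = Mul(Pow(Add(-2, Add(15, 0)), Rational(1, 2)), Pow(l, -1)) = Mul(Pow(Add(-2, 15), Rational(1, 2)), Pow(l, -1)) = Mul(Pow(13, Rational(1, 2)), Pow(l, -1)))
Mul(Add(463, Mul(Add(Function('s')(6), 13), Add(-124, A))), 381) = Mul(Add(463, Mul(Add(Mul(Pow(13, Rational(1, 2)), Pow(6, -1)), 13), Add(-124, -206))), 381) = Mul(Add(463, Mul(Add(Mul(Pow(13, Rational(1, 2)), Rational(1, 6)), 13), -330)), 381) = Mul(Add(463, Mul(Add(Mul(Rational(1, 6), Pow(13, Rational(1, 2))), 13), -330)), 381) = Mul(Add(463, Mul(Add(13, Mul(Rational(1, 6), Pow(13, Rational(1, 2)))), -330)), 381) = Mul(Add(463, Add(-4290, Mul(-55, Pow(13, Rational(1, 2))))), 381) = Mul(Add(-3827, Mul(-55, Pow(13, Rational(1, 2)))), 381) = Add(-1458087, Mul(-20955, Pow(13, Rational(1, 2))))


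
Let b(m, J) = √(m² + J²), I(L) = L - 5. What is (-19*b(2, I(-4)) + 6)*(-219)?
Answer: -1314 + 4161*√85 ≈ 37049.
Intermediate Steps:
I(L) = -5 + L
b(m, J) = √(J² + m²)
(-19*b(2, I(-4)) + 6)*(-219) = (-19*√((-5 - 4)² + 2²) + 6)*(-219) = (-19*√((-9)² + 4) + 6)*(-219) = (-19*√(81 + 4) + 6)*(-219) = (-19*√85 + 6)*(-219) = (6 - 19*√85)*(-219) = -1314 + 4161*√85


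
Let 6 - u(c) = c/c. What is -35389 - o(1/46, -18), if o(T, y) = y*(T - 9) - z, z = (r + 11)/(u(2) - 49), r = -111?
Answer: -8993729/253 ≈ -35548.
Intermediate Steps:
u(c) = 5 (u(c) = 6 - c/c = 6 - 1*1 = 6 - 1 = 5)
z = 25/11 (z = (-111 + 11)/(5 - 49) = -100/(-44) = -100*(-1/44) = 25/11 ≈ 2.2727)
o(T, y) = -25/11 + y*(-9 + T) (o(T, y) = y*(T - 9) - 1*25/11 = y*(-9 + T) - 25/11 = -25/11 + y*(-9 + T))
-35389 - o(1/46, -18) = -35389 - (-25/11 - 9*(-18) - 18/46) = -35389 - (-25/11 + 162 + (1/46)*(-18)) = -35389 - (-25/11 + 162 - 9/23) = -35389 - 1*40312/253 = -35389 - 40312/253 = -8993729/253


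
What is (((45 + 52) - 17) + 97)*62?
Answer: 10974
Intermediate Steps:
(((45 + 52) - 17) + 97)*62 = ((97 - 17) + 97)*62 = (80 + 97)*62 = 177*62 = 10974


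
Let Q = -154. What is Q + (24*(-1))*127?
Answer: -3202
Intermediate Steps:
Q + (24*(-1))*127 = -154 + (24*(-1))*127 = -154 - 24*127 = -154 - 3048 = -3202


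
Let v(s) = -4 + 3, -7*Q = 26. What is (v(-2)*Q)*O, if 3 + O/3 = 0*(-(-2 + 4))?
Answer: -234/7 ≈ -33.429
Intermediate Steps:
Q = -26/7 (Q = -⅐*26 = -26/7 ≈ -3.7143)
v(s) = -1
O = -9 (O = -9 + 3*(0*(-(-2 + 4))) = -9 + 3*(0*(-1*2)) = -9 + 3*(0*(-2)) = -9 + 3*0 = -9 + 0 = -9)
(v(-2)*Q)*O = -1*(-26/7)*(-9) = (26/7)*(-9) = -234/7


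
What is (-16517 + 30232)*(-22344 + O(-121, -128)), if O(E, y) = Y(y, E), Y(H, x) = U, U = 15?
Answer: -306242235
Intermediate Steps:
Y(H, x) = 15
O(E, y) = 15
(-16517 + 30232)*(-22344 + O(-121, -128)) = (-16517 + 30232)*(-22344 + 15) = 13715*(-22329) = -306242235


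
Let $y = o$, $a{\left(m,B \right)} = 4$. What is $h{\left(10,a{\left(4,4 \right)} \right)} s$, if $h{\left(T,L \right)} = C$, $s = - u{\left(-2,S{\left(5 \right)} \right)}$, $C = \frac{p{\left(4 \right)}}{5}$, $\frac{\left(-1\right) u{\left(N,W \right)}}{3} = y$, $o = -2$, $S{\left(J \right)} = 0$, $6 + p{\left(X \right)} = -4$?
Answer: $12$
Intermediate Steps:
$p{\left(X \right)} = -10$ ($p{\left(X \right)} = -6 - 4 = -10$)
$y = -2$
$u{\left(N,W \right)} = 6$ ($u{\left(N,W \right)} = \left(-3\right) \left(-2\right) = 6$)
$C = -2$ ($C = - \frac{10}{5} = \left(-10\right) \frac{1}{5} = -2$)
$s = -6$ ($s = \left(-1\right) 6 = -6$)
$h{\left(T,L \right)} = -2$
$h{\left(10,a{\left(4,4 \right)} \right)} s = \left(-2\right) \left(-6\right) = 12$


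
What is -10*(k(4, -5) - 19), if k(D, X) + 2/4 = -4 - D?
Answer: 275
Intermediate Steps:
k(D, X) = -9/2 - D (k(D, X) = -½ + (-4 - D) = -9/2 - D)
-10*(k(4, -5) - 19) = -10*((-9/2 - 1*4) - 19) = -10*((-9/2 - 4) - 19) = -10*(-17/2 - 19) = -10*(-55/2) = 275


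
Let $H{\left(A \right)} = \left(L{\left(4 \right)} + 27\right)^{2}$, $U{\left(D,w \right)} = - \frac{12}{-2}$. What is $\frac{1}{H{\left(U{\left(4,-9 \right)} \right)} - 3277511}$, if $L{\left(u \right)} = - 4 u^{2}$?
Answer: $- \frac{1}{3276142} \approx -3.0524 \cdot 10^{-7}$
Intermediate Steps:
$U{\left(D,w \right)} = 6$ ($U{\left(D,w \right)} = \left(-12\right) \left(- \frac{1}{2}\right) = 6$)
$H{\left(A \right)} = 1369$ ($H{\left(A \right)} = \left(- 4 \cdot 4^{2} + 27\right)^{2} = \left(\left(-4\right) 16 + 27\right)^{2} = \left(-64 + 27\right)^{2} = \left(-37\right)^{2} = 1369$)
$\frac{1}{H{\left(U{\left(4,-9 \right)} \right)} - 3277511} = \frac{1}{1369 - 3277511} = \frac{1}{-3276142} = - \frac{1}{3276142}$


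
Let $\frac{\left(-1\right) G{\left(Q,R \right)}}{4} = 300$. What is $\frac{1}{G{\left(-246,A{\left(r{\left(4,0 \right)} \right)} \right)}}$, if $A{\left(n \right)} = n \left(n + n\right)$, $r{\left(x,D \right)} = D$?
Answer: $- \frac{1}{1200} \approx -0.00083333$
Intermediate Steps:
$A{\left(n \right)} = 2 n^{2}$ ($A{\left(n \right)} = n 2 n = 2 n^{2}$)
$G{\left(Q,R \right)} = -1200$ ($G{\left(Q,R \right)} = \left(-4\right) 300 = -1200$)
$\frac{1}{G{\left(-246,A{\left(r{\left(4,0 \right)} \right)} \right)}} = \frac{1}{-1200} = - \frac{1}{1200}$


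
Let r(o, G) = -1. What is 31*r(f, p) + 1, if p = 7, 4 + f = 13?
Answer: -30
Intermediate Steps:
f = 9 (f = -4 + 13 = 9)
31*r(f, p) + 1 = 31*(-1) + 1 = -31 + 1 = -30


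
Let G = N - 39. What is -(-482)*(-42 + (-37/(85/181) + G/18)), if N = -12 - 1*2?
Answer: -45623951/765 ≈ -59639.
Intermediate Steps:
N = -14 (N = -12 - 2 = -14)
G = -53 (G = -14 - 39 = -53)
-(-482)*(-42 + (-37/(85/181) + G/18)) = -(-482)*(-42 + (-37/(85/181) - 53/18)) = -(-482)*(-42 + (-37/(85*(1/181)) - 53*1/18)) = -(-482)*(-42 + (-37/85/181 - 53/18)) = -(-482)*(-42 + (-37*181/85 - 53/18)) = -(-482)*(-42 + (-6697/85 - 53/18)) = -(-482)*(-42 - 125051/1530) = -(-482)*(-189311)/1530 = -1*45623951/765 = -45623951/765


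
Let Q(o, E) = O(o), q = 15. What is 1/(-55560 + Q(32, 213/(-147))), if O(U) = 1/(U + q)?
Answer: -47/2611319 ≈ -1.7999e-5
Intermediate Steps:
O(U) = 1/(15 + U) (O(U) = 1/(U + 15) = 1/(15 + U))
Q(o, E) = 1/(15 + o)
1/(-55560 + Q(32, 213/(-147))) = 1/(-55560 + 1/(15 + 32)) = 1/(-55560 + 1/47) = 1/(-2611319/47) = -47/2611319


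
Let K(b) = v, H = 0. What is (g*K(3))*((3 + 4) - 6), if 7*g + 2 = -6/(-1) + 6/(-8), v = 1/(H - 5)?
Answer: -13/140 ≈ -0.092857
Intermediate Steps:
v = -⅕ (v = 1/(0 - 5) = 1/(-5) = -⅕ ≈ -0.20000)
K(b) = -⅕
g = 13/28 (g = -2/7 + (-6/(-1) + 6/(-8))/7 = -2/7 + (-6*(-1) + 6*(-⅛))/7 = -2/7 + (6 - ¾)/7 = -2/7 + (⅐)*(21/4) = -2/7 + ¾ = 13/28 ≈ 0.46429)
(g*K(3))*((3 + 4) - 6) = ((13/28)*(-⅕))*((3 + 4) - 6) = -13*(7 - 6)/140 = -13/140*1 = -13/140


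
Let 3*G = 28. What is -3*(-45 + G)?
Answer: 107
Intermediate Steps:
G = 28/3 (G = (1/3)*28 = 28/3 ≈ 9.3333)
-3*(-45 + G) = -3*(-45 + 28/3) = -3*(-107/3) = 107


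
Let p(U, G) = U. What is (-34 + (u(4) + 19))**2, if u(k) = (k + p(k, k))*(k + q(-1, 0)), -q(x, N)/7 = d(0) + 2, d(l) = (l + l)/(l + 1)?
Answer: 9025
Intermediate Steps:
d(l) = 2*l/(1 + l) (d(l) = (2*l)/(1 + l) = 2*l/(1 + l))
q(x, N) = -14 (q(x, N) = -7*(2*0/(1 + 0) + 2) = -7*(2*0/1 + 2) = -7*(2*0*1 + 2) = -7*(0 + 2) = -7*2 = -14)
u(k) = 2*k*(-14 + k) (u(k) = (k + k)*(k - 14) = (2*k)*(-14 + k) = 2*k*(-14 + k))
(-34 + (u(4) + 19))**2 = (-34 + (2*4*(-14 + 4) + 19))**2 = (-34 + (2*4*(-10) + 19))**2 = (-34 + (-80 + 19))**2 = (-34 - 61)**2 = (-95)**2 = 9025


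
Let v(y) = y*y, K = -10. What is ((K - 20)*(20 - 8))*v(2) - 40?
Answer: -1480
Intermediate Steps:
v(y) = y**2
((K - 20)*(20 - 8))*v(2) - 40 = ((-10 - 20)*(20 - 8))*2**2 - 40 = -30*12*4 - 40 = -360*4 - 40 = -1440 - 40 = -1480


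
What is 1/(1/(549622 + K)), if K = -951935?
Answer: -402313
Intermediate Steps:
1/(1/(549622 + K)) = 1/(1/(549622 - 951935)) = 1/(1/(-402313)) = 1/(-1/402313) = -402313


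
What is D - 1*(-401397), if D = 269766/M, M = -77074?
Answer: 15468501306/38537 ≈ 4.0139e+5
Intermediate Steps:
D = -134883/38537 (D = 269766/(-77074) = 269766*(-1/77074) = -134883/38537 ≈ -3.5001)
D - 1*(-401397) = -134883/38537 - 1*(-401397) = -134883/38537 + 401397 = 15468501306/38537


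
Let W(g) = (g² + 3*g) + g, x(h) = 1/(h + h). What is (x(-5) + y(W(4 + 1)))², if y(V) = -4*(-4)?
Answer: 25281/100 ≈ 252.81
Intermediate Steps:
x(h) = 1/(2*h)
W(g) = g² + 4*g
y(V) = 16
(x(-5) + y(W(4 + 1)))² = ((½)/(-5) + 16)² = ((½)*(-⅕) + 16)² = (-⅒ + 16)² = (159/10)² = 25281/100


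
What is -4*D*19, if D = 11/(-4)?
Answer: 209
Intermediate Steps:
D = -11/4 (D = 11*(-1/4) = -11/4 ≈ -2.7500)
-4*D*19 = -4*(-11/4)*19 = 11*19 = 209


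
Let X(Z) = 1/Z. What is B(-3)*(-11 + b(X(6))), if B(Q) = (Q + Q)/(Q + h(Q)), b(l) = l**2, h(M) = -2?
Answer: -79/6 ≈ -13.167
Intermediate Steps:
B(Q) = 2*Q/(-2 + Q) (B(Q) = (Q + Q)/(Q - 2) = (2*Q)/(-2 + Q) = 2*Q/(-2 + Q))
B(-3)*(-11 + b(X(6))) = (2*(-3)/(-2 - 3))*(-11 + (1/6)**2) = (2*(-3)/(-5))*(-11 + (1/6)**2) = (2*(-3)*(-1/5))*(-11 + 1/36) = (6/5)*(-395/36) = -79/6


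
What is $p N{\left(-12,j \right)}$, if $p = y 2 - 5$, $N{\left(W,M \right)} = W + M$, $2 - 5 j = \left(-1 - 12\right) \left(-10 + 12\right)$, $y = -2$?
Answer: $\frac{288}{5} \approx 57.6$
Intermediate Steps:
$j = \frac{28}{5}$ ($j = \frac{2}{5} - \frac{\left(-1 - 12\right) \left(-10 + 12\right)}{5} = \frac{2}{5} - \frac{\left(-13\right) 2}{5} = \frac{2}{5} - - \frac{26}{5} = \frac{2}{5} + \frac{26}{5} = \frac{28}{5} \approx 5.6$)
$N{\left(W,M \right)} = M + W$
$p = -9$ ($p = \left(-2\right) 2 - 5 = -4 - 5 = -9$)
$p N{\left(-12,j \right)} = - 9 \left(\frac{28}{5} - 12\right) = \left(-9\right) \left(- \frac{32}{5}\right) = \frac{288}{5}$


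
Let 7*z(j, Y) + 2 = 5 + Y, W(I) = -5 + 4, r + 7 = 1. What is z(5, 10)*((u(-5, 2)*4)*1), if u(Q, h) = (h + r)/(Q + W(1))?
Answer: 104/21 ≈ 4.9524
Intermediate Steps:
r = -6 (r = -7 + 1 = -6)
W(I) = -1
z(j, Y) = 3/7 + Y/7 (z(j, Y) = -2/7 + (5 + Y)/7 = -2/7 + (5/7 + Y/7) = 3/7 + Y/7)
u(Q, h) = (-6 + h)/(-1 + Q) (u(Q, h) = (h - 6)/(Q - 1) = (-6 + h)/(-1 + Q))
z(5, 10)*((u(-5, 2)*4)*1) = (3/7 + (1/7)*10)*((((-6 + 2)/(-1 - 5))*4)*1) = (3/7 + 10/7)*(((-4/(-6))*4)*1) = 13*((-1/6*(-4)*4)*1)/7 = 13*(((2/3)*4)*1)/7 = 13*((8/3)*1)/7 = (13/7)*(8/3) = 104/21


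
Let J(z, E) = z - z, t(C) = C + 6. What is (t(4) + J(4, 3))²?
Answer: 100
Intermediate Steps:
t(C) = 6 + C
J(z, E) = 0
(t(4) + J(4, 3))² = ((6 + 4) + 0)² = (10 + 0)² = 10² = 100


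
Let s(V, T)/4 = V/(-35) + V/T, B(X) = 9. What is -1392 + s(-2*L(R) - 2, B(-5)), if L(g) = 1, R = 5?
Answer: -438896/315 ≈ -1393.3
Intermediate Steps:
s(V, T) = -4*V/35 + 4*V/T (s(V, T) = 4*(V/(-35) + V/T) = 4*(V*(-1/35) + V/T) = 4*(-V/35 + V/T) = -4*V/35 + 4*V/T)
-1392 + s(-2*L(R) - 2, B(-5)) = -1392 + (4/35)*(-2*1 - 2)*(35 - 1*9)/9 = -1392 + (4/35)*(-2 - 2)*(⅑)*(35 - 9) = -1392 + (4/35)*(-4)*(⅑)*26 = -1392 - 416/315 = -438896/315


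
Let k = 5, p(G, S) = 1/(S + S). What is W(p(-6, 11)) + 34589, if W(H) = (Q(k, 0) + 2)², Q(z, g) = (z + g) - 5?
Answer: 34593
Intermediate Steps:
p(G, S) = 1/(2*S)
Q(z, g) = -5 + g + z (Q(z, g) = (g + z) - 5 = -5 + g + z)
W(H) = 4 (W(H) = ((-5 + 0 + 5) + 2)² = (0 + 2)² = 2² = 4)
W(p(-6, 11)) + 34589 = 4 + 34589 = 34593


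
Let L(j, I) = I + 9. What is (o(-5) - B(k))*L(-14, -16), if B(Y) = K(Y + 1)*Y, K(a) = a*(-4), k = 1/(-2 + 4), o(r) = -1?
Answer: -14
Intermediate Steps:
k = ½ (k = 1/2 = ½ ≈ 0.50000)
K(a) = -4*a
B(Y) = Y*(-4 - 4*Y) (B(Y) = (-4*(Y + 1))*Y = (-4*(1 + Y))*Y = (-4 - 4*Y)*Y = Y*(-4 - 4*Y))
L(j, I) = 9 + I
(o(-5) - B(k))*L(-14, -16) = (-1 - 4*(-1 - 1*½)/2)*(9 - 16) = (-1 - 4*(-1 - ½)/2)*(-7) = (-1 - 4*(-3)/(2*2))*(-7) = (-1 - 1*(-3))*(-7) = (-1 + 3)*(-7) = 2*(-7) = -14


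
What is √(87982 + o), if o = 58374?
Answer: 2*√36589 ≈ 382.56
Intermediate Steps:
√(87982 + o) = √(87982 + 58374) = √146356 = 2*√36589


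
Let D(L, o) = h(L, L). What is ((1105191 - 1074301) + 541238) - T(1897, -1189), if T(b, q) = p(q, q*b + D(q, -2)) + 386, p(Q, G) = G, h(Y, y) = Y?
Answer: 2828464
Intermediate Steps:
D(L, o) = L
T(b, q) = 386 + q + b*q (T(b, q) = (q*b + q) + 386 = (b*q + q) + 386 = (q + b*q) + 386 = 386 + q + b*q)
((1105191 - 1074301) + 541238) - T(1897, -1189) = ((1105191 - 1074301) + 541238) - (386 - 1189 + 1897*(-1189)) = (30890 + 541238) - (386 - 1189 - 2255533) = 572128 - 1*(-2256336) = 572128 + 2256336 = 2828464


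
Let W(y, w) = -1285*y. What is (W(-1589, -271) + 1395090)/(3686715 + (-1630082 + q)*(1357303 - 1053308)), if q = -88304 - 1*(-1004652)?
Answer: -687391/43393576123 ≈ -1.5841e-5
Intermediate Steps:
q = 916348 (q = -88304 + 1004652 = 916348)
(W(-1589, -271) + 1395090)/(3686715 + (-1630082 + q)*(1357303 - 1053308)) = (-1285*(-1589) + 1395090)/(3686715 + (-1630082 + 916348)*(1357303 - 1053308)) = (2041865 + 1395090)/(3686715 - 713734*303995) = 3436955/(3686715 - 216971567330) = 3436955/(-216967880615) = 3436955*(-1/216967880615) = -687391/43393576123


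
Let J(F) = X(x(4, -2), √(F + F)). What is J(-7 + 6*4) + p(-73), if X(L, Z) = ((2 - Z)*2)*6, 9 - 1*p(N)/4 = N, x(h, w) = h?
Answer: 352 - 12*√34 ≈ 282.03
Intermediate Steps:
p(N) = 36 - 4*N
X(L, Z) = 24 - 12*Z (X(L, Z) = (4 - 2*Z)*6 = 24 - 12*Z)
J(F) = 24 - 12*√2*√F (J(F) = 24 - 12*√(F + F) = 24 - 12*√2*√F)
J(-7 + 6*4) + p(-73) = (24 - 12*√2*√(-7 + 6*4)) + (36 - 4*(-73)) = (24 - 12*√2*√(-7 + 24)) + (36 + 292) = (24 - 12*√2*√17) + 328 = (24 - 12*√34) + 328 = 352 - 12*√34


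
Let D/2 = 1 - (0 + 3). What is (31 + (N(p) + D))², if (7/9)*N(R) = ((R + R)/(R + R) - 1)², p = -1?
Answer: 729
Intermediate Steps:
N(R) = 0 (N(R) = 9*((R + R)/(R + R) - 1)²/7 = 9*((2*R)/((2*R)) - 1)²/7 = 9*((2*R)*(1/(2*R)) - 1)²/7 = 9*(1 - 1)²/7 = (9/7)*0² = (9/7)*0 = 0)
D = -4 (D = 2*(1 - (0 + 3)) = 2*(1 - 1*3) = 2*(1 - 3) = 2*(-2) = -4)
(31 + (N(p) + D))² = (31 + (0 - 4))² = (31 - 4)² = 27² = 729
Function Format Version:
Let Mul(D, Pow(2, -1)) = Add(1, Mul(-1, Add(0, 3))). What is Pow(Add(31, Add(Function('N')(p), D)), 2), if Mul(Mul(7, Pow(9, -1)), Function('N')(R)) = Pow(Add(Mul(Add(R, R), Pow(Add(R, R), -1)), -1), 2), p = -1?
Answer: 729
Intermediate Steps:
Function('N')(R) = 0 (Function('N')(R) = Mul(Rational(9, 7), Pow(Add(Mul(Add(R, R), Pow(Add(R, R), -1)), -1), 2)) = Mul(Rational(9, 7), Pow(Add(Mul(Mul(2, R), Pow(Mul(2, R), -1)), -1), 2)) = Mul(Rational(9, 7), Pow(Add(Mul(Mul(2, R), Mul(Rational(1, 2), Pow(R, -1))), -1), 2)) = Mul(Rational(9, 7), Pow(Add(1, -1), 2)) = Mul(Rational(9, 7), Pow(0, 2)) = Mul(Rational(9, 7), 0) = 0)
D = -4 (D = Mul(2, Add(1, Mul(-1, Add(0, 3)))) = Mul(2, Add(1, Mul(-1, 3))) = Mul(2, Add(1, -3)) = Mul(2, -2) = -4)
Pow(Add(31, Add(Function('N')(p), D)), 2) = Pow(Add(31, Add(0, -4)), 2) = Pow(Add(31, -4), 2) = Pow(27, 2) = 729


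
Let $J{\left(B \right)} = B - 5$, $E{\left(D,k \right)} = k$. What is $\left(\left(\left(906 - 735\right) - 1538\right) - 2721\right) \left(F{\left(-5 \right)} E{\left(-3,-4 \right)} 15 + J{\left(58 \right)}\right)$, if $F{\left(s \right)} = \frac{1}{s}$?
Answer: $-265720$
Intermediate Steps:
$J{\left(B \right)} = -5 + B$ ($J{\left(B \right)} = B - 5 = -5 + B$)
$\left(\left(\left(906 - 735\right) - 1538\right) - 2721\right) \left(F{\left(-5 \right)} E{\left(-3,-4 \right)} 15 + J{\left(58 \right)}\right) = \left(\left(\left(906 - 735\right) - 1538\right) - 2721\right) \left(\frac{1}{-5} \left(-4\right) 15 + \left(-5 + 58\right)\right) = \left(\left(171 - 1538\right) - 2721\right) \left(\left(- \frac{1}{5}\right) \left(-4\right) 15 + 53\right) = \left(-1367 - 2721\right) \left(\frac{4}{5} \cdot 15 + 53\right) = - 4088 \left(12 + 53\right) = \left(-4088\right) 65 = -265720$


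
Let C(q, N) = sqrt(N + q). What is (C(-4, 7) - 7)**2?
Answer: (7 - sqrt(3))**2 ≈ 27.751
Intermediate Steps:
(C(-4, 7) - 7)**2 = (sqrt(7 - 4) - 7)**2 = (sqrt(3) - 7)**2 = (-7 + sqrt(3))**2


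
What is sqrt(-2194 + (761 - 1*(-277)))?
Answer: 34*I ≈ 34.0*I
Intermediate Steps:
sqrt(-2194 + (761 - 1*(-277))) = sqrt(-2194 + (761 + 277)) = sqrt(-2194 + 1038) = sqrt(-1156) = 34*I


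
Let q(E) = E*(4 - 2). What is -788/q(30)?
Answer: -197/15 ≈ -13.133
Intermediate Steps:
q(E) = 2*E (q(E) = E*2 = 2*E)
-788/q(30) = -788/(2*30) = -788/60 = -788*1/60 = -197/15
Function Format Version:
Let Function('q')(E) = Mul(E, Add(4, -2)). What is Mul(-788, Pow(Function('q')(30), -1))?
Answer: Rational(-197, 15) ≈ -13.133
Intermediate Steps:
Function('q')(E) = Mul(2, E) (Function('q')(E) = Mul(E, 2) = Mul(2, E))
Mul(-788, Pow(Function('q')(30), -1)) = Mul(-788, Pow(Mul(2, 30), -1)) = Mul(-788, Pow(60, -1)) = Mul(-788, Rational(1, 60)) = Rational(-197, 15)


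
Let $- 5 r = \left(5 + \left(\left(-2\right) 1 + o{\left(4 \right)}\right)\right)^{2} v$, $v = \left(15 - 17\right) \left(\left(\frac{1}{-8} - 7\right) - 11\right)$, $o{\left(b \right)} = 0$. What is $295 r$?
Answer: $- \frac{76995}{4} \approx -19249.0$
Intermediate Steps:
$v = \frac{145}{4}$ ($v = - 2 \left(\left(- \frac{1}{8} - 7\right) - 11\right) = - 2 \left(- \frac{57}{8} - 11\right) = \left(-2\right) \left(- \frac{145}{8}\right) = \frac{145}{4} \approx 36.25$)
$r = - \frac{261}{4}$ ($r = - \frac{\left(5 + \left(\left(-2\right) 1 + 0\right)\right)^{2} \cdot \frac{145}{4}}{5} = - \frac{\left(5 + \left(-2 + 0\right)\right)^{2} \cdot \frac{145}{4}}{5} = - \frac{\left(5 - 2\right)^{2} \cdot \frac{145}{4}}{5} = - \frac{3^{2} \cdot \frac{145}{4}}{5} = - \frac{9 \cdot \frac{145}{4}}{5} = \left(- \frac{1}{5}\right) \frac{1305}{4} = - \frac{261}{4} \approx -65.25$)
$295 r = 295 \left(- \frac{261}{4}\right) = - \frac{76995}{4}$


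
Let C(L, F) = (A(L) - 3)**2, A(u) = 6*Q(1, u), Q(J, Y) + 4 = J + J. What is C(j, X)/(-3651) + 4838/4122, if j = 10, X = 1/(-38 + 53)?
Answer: 2789348/2508237 ≈ 1.1121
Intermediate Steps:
Q(J, Y) = -4 + 2*J (Q(J, Y) = -4 + (J + J) = -4 + 2*J)
X = 1/15 ≈ 0.066667
A(u) = -12 (A(u) = 6*(-4 + 2*1) = 6*(-4 + 2) = 6*(-2) = -12)
C(L, F) = 225 (C(L, F) = (-12 - 3)**2 = (-15)**2 = 225)
C(j, X)/(-3651) + 4838/4122 = 225/(-3651) + 4838/4122 = 225*(-1/3651) + 4838*(1/4122) = -75/1217 + 2419/2061 = 2789348/2508237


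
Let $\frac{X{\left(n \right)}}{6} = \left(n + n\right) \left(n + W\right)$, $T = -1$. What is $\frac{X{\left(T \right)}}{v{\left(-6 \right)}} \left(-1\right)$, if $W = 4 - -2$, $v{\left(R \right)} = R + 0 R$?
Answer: $-10$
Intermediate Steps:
$v{\left(R \right)} = R$ ($v{\left(R \right)} = R + 0 = R$)
$W = 6$ ($W = 4 + 2 = 6$)
$X{\left(n \right)} = 12 n \left(6 + n\right)$ ($X{\left(n \right)} = 6 \left(n + n\right) \left(n + 6\right) = 6 \cdot 2 n \left(6 + n\right) = 12 n \left(6 + n\right)$)
$\frac{X{\left(T \right)}}{v{\left(-6 \right)}} \left(-1\right) = \frac{12 \left(-1\right) \left(6 - 1\right)}{-6} \left(-1\right) = 12 \left(-1\right) 5 \left(- \frac{1}{6}\right) \left(-1\right) = \left(-60\right) \left(- \frac{1}{6}\right) \left(-1\right) = 10 \left(-1\right) = -10$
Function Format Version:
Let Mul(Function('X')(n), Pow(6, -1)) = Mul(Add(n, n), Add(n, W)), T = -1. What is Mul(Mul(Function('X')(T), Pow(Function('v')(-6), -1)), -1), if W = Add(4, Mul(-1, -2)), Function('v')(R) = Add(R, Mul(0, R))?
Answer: -10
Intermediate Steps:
Function('v')(R) = R (Function('v')(R) = Add(R, 0) = R)
W = 6 (W = Add(4, 2) = 6)
Function('X')(n) = Mul(12, n, Add(6, n)) (Function('X')(n) = Mul(6, Mul(Add(n, n), Add(n, 6))) = Mul(6, Mul(Mul(2, n), Add(6, n))) = Mul(6, Mul(2, n, Add(6, n))) = Mul(12, n, Add(6, n)))
Mul(Mul(Function('X')(T), Pow(Function('v')(-6), -1)), -1) = Mul(Mul(Mul(12, -1, Add(6, -1)), Pow(-6, -1)), -1) = Mul(Mul(Mul(12, -1, 5), Rational(-1, 6)), -1) = Mul(Mul(-60, Rational(-1, 6)), -1) = Mul(10, -1) = -10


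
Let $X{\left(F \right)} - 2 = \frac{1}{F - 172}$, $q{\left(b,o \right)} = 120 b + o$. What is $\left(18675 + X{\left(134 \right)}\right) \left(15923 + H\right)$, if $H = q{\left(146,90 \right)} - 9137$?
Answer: $455643450$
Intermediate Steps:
$q{\left(b,o \right)} = o + 120 b$
$X{\left(F \right)} = 2 + \frac{1}{-172 + F}$ ($X{\left(F \right)} = 2 + \frac{1}{F - 172} = 2 + \frac{1}{-172 + F}$)
$H = 8473$ ($H = \left(90 + 120 \cdot 146\right) - 9137 = \left(90 + 17520\right) - 9137 = 17610 - 9137 = 8473$)
$\left(18675 + X{\left(134 \right)}\right) \left(15923 + H\right) = \left(18675 + \frac{-343 + 2 \cdot 134}{-172 + 134}\right) \left(15923 + 8473\right) = \left(18675 + \frac{-343 + 268}{-38}\right) 24396 = \left(18675 - - \frac{75}{38}\right) 24396 = \left(18675 + \frac{75}{38}\right) 24396 = \frac{709725}{38} \cdot 24396 = 455643450$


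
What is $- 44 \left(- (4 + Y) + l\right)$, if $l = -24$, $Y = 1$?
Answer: $1276$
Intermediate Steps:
$- 44 \left(- (4 + Y) + l\right) = - 44 \left(- (4 + 1) - 24\right) = - 44 \left(\left(-1\right) 5 - 24\right) = - 44 \left(-5 - 24\right) = \left(-44\right) \left(-29\right) = 1276$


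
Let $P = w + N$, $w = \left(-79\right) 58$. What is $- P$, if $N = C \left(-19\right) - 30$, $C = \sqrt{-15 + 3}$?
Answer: $4612 + 38 i \sqrt{3} \approx 4612.0 + 65.818 i$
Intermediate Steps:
$C = 2 i \sqrt{3}$ ($C = \sqrt{-12} = 2 i \sqrt{3} \approx 3.4641 i$)
$N = -30 - 38 i \sqrt{3}$ ($N = 2 i \sqrt{3} \left(-19\right) - 30 = - 38 i \sqrt{3} - 30 = -30 - 38 i \sqrt{3} \approx -30.0 - 65.818 i$)
$w = -4582$
$P = -4612 - 38 i \sqrt{3}$ ($P = -4582 - \left(30 + 38 i \sqrt{3}\right) = -4612 - 38 i \sqrt{3} \approx -4612.0 - 65.818 i$)
$- P = - (-4612 - 38 i \sqrt{3}) = 4612 + 38 i \sqrt{3}$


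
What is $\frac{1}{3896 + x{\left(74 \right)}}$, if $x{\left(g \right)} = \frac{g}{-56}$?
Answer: $\frac{28}{109051} \approx 0.00025676$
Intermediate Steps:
$x{\left(g \right)} = - \frac{g}{56}$ ($x{\left(g \right)} = g \left(- \frac{1}{56}\right) = - \frac{g}{56}$)
$\frac{1}{3896 + x{\left(74 \right)}} = \frac{1}{3896 - \frac{37}{28}} = \frac{1}{\frac{109051}{28}} = \frac{28}{109051}$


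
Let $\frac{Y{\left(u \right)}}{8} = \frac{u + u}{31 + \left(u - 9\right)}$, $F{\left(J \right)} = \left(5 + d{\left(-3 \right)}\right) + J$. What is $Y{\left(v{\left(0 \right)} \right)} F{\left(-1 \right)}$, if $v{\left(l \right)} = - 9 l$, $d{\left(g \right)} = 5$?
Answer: $0$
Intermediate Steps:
$F{\left(J \right)} = 10 + J$ ($F{\left(J \right)} = \left(5 + 5\right) + J = 10 + J$)
$Y{\left(u \right)} = \frac{16 u}{22 + u}$ ($Y{\left(u \right)} = 8 \frac{u + u}{31 + \left(u - 9\right)} = 8 \frac{2 u}{31 + \left(u - 9\right)} = 8 \frac{2 u}{31 + \left(-9 + u\right)} = 8 \frac{2 u}{22 + u} = \frac{16 u}{22 + u}$)
$Y{\left(v{\left(0 \right)} \right)} F{\left(-1 \right)} = \frac{16 \left(\left(-9\right) 0\right)}{22 - 0} \left(10 - 1\right) = 16 \cdot 0 \frac{1}{22 + 0} \cdot 9 = 16 \cdot 0 \cdot \frac{1}{22} \cdot 9 = 0 \cdot 9 = 0$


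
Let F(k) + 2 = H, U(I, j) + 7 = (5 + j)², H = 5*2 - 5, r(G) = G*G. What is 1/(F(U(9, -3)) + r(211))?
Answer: 1/44524 ≈ 2.2460e-5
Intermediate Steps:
r(G) = G²
H = 5 (H = 10 - 5 = 5)
U(I, j) = -7 + (5 + j)²
F(k) = 3 (F(k) = -2 + 5 = 3)
1/(F(U(9, -3)) + r(211)) = 1/(3 + 211²) = 1/(3 + 44521) = 1/44524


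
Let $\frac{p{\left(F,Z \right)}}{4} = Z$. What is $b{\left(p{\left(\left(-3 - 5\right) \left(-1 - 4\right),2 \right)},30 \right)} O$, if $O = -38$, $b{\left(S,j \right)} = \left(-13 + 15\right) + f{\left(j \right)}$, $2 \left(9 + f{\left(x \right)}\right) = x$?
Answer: $-304$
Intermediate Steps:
$p{\left(F,Z \right)} = 4 Z$
$f{\left(x \right)} = -9 + \frac{x}{2}$
$b{\left(S,j \right)} = -7 + \frac{j}{2}$ ($b{\left(S,j \right)} = \left(-13 + 15\right) + \left(-9 + \frac{j}{2}\right) = 2 + \left(-9 + \frac{j}{2}\right) = -7 + \frac{j}{2}$)
$b{\left(p{\left(\left(-3 - 5\right) \left(-1 - 4\right),2 \right)},30 \right)} O = \left(-7 + \frac{1}{2} \cdot 30\right) \left(-38\right) = \left(-7 + 15\right) \left(-38\right) = 8 \left(-38\right) = -304$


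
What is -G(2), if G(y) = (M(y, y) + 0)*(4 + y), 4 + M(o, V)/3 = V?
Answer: 36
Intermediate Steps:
M(o, V) = -12 + 3*V
G(y) = (-12 + 3*y)*(4 + y) (G(y) = ((-12 + 3*y) + 0)*(4 + y) = (-12 + 3*y)*(4 + y))
-G(2) = -(-48 + 3*2**2) = -(-48 + 3*4) = -(-48 + 12) = -1*(-36) = 36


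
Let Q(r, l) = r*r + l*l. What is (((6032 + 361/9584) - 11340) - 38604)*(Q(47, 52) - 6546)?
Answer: 687251719351/9584 ≈ 7.1708e+7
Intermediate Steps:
Q(r, l) = l**2 + r**2 (Q(r, l) = r**2 + l**2 = l**2 + r**2)
(((6032 + 361/9584) - 11340) - 38604)*(Q(47, 52) - 6546) = (((6032 + 361/9584) - 11340) - 38604)*((52**2 + 47**2) - 6546) = (((6032 + 361*(1/9584)) - 11340) - 38604)*((2704 + 2209) - 6546) = (((6032 + 361/9584) - 11340) - 38604)*(4913 - 6546) = ((57811049/9584 - 11340) - 38604)*(-1633) = (-50871511/9584 - 38604)*(-1633) = -420852247/9584*(-1633) = 687251719351/9584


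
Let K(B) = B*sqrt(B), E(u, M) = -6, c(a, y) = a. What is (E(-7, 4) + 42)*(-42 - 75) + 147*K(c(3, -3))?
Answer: -4212 + 441*sqrt(3) ≈ -3448.2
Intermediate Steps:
K(B) = B**(3/2)
(E(-7, 4) + 42)*(-42 - 75) + 147*K(c(3, -3)) = (-6 + 42)*(-42 - 75) + 147*3**(3/2) = 36*(-117) + 147*(3*sqrt(3)) = -4212 + 441*sqrt(3)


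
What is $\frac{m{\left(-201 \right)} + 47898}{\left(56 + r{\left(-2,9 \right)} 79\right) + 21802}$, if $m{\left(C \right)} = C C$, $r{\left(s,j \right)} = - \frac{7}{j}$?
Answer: $\frac{794691}{196169} \approx 4.0511$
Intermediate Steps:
$m{\left(C \right)} = C^{2}$
$\frac{m{\left(-201 \right)} + 47898}{\left(56 + r{\left(-2,9 \right)} 79\right) + 21802} = \frac{\left(-201\right)^{2} + 47898}{\left(56 + - \frac{7}{9} \cdot 79\right) + 21802} = \frac{40401 + 47898}{\left(56 + \left(-7\right) \frac{1}{9} \cdot 79\right) + 21802} = \frac{88299}{\left(56 - \frac{553}{9}\right) + 21802} = \frac{88299}{- \frac{49}{9} + 21802} = \frac{88299}{\frac{196169}{9}} = 88299 \cdot \frac{9}{196169} = \frac{794691}{196169}$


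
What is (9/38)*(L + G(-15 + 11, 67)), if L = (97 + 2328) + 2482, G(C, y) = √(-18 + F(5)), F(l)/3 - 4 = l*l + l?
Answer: 44163/38 + 9*√21/19 ≈ 1164.4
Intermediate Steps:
F(l) = 12 + 3*l + 3*l² (F(l) = 12 + 3*(l*l + l) = 12 + 3*(l² + l) = 12 + 3*(l + l²) = 12 + (3*l + 3*l²) = 12 + 3*l + 3*l²)
G(C, y) = 2*√21 (G(C, y) = √(-18 + (12 + 3*5 + 3*5²)) = √(-18 + (12 + 15 + 3*25)) = √(-18 + (12 + 15 + 75)) = √(-18 + 102) = √84 = 2*√21)
L = 4907 (L = 2425 + 2482 = 4907)
(9/38)*(L + G(-15 + 11, 67)) = (9/38)*(4907 + 2*√21) = (9*(1/38))*(4907 + 2*√21) = 9*(4907 + 2*√21)/38 = 44163/38 + 9*√21/19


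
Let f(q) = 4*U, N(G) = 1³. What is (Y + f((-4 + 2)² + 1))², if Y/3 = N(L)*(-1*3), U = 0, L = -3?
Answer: 81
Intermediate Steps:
N(G) = 1
Y = -9 (Y = 3*(1*(-1*3)) = 3*(1*(-3)) = 3*(-3) = -9)
f(q) = 0 (f(q) = 4*0 = 0)
(Y + f((-4 + 2)² + 1))² = (-9 + 0)² = (-9)² = 81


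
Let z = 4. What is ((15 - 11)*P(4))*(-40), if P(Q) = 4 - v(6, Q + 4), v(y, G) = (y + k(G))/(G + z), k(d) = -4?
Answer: -1840/3 ≈ -613.33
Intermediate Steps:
v(y, G) = (-4 + y)/(4 + G) (v(y, G) = (y - 4)/(G + 4) = (-4 + y)/(4 + G))
P(Q) = 4 - 2/(8 + Q) (P(Q) = 4 - (-4 + 6)/(4 + (Q + 4)) = 4 - 2/(4 + (4 + Q)) = 4 - 2/(8 + Q))
((15 - 11)*P(4))*(-40) = ((15 - 11)*(2*(15 + 2*4)/(8 + 4)))*(-40) = (4*(2*(15 + 8)/12))*(-40) = (4*(2*(1/12)*23))*(-40) = (4*(23/6))*(-40) = (46/3)*(-40) = -1840/3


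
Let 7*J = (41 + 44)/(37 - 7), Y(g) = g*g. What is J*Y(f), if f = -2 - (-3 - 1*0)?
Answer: 17/42 ≈ 0.40476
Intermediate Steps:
f = 1 (f = -2 - (-3 + 0) = -2 - 1*(-3) = -2 + 3 = 1)
Y(g) = g²
J = 17/42 (J = ((41 + 44)/(37 - 7))/7 = (85/30)/7 = (85*(1/30))/7 = (⅐)*(17/6) = 17/42 ≈ 0.40476)
J*Y(f) = (17/42)*1² = (17/42)*1 = 17/42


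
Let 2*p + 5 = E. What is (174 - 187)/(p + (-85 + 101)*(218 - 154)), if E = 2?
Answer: -26/2045 ≈ -0.012714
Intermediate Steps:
p = -3/2 (p = -5/2 + (1/2)*2 = -5/2 + 1 = -3/2 ≈ -1.5000)
(174 - 187)/(p + (-85 + 101)*(218 - 154)) = (174 - 187)/(-3/2 + (-85 + 101)*(218 - 154)) = -13/(-3/2 + 16*64) = -13/(-3/2 + 1024) = -13/2045/2 = -13*2/2045 = -26/2045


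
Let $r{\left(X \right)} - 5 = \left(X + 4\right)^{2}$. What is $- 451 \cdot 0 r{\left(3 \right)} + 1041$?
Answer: $1041$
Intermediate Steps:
$r{\left(X \right)} = 5 + \left(4 + X\right)^{2}$ ($r{\left(X \right)} = 5 + \left(X + 4\right)^{2} = 5 + \left(4 + X\right)^{2}$)
$- 451 \cdot 0 r{\left(3 \right)} + 1041 = - 451 \cdot 0 \left(5 + \left(4 + 3\right)^{2}\right) + 1041 = - 451 \cdot 0 \left(5 + 7^{2}\right) + 1041 = - 451 \cdot 0 \left(5 + 49\right) + 1041 = - 451 \cdot 0 \cdot 54 + 1041 = \left(-451\right) 0 + 1041 = 0 + 1041 = 1041$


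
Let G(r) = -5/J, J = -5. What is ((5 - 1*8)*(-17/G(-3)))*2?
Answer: 102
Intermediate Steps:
G(r) = 1 (G(r) = -5/(-5) = -5*(-⅕) = 1)
((5 - 1*8)*(-17/G(-3)))*2 = ((5 - 1*8)*(-17/1))*2 = ((5 - 8)*(-17*1))*2 = -3*(-17)*2 = 51*2 = 102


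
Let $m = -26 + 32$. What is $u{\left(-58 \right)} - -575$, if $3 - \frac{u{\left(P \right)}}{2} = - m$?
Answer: $593$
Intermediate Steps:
$m = 6$
$u{\left(P \right)} = 18$ ($u{\left(P \right)} = 6 - 2 \left(\left(-1\right) 6\right) = 6 - -12 = 6 + 12 = 18$)
$u{\left(-58 \right)} - -575 = 18 - -575 = 18 + 575 = 593$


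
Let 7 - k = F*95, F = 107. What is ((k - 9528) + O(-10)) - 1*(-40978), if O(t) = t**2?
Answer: 21392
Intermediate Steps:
k = -10158 (k = 7 - 107*95 = 7 - 1*10165 = 7 - 10165 = -10158)
((k - 9528) + O(-10)) - 1*(-40978) = ((-10158 - 9528) + (-10)**2) - 1*(-40978) = (-19686 + 100) + 40978 = -19586 + 40978 = 21392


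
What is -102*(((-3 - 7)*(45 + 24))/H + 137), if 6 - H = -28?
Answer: -11904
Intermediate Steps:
H = 34 (H = 6 - 1*(-28) = 6 + 28 = 34)
-102*(((-3 - 7)*(45 + 24))/H + 137) = -102*(((-3 - 7)*(45 + 24))/34 + 137) = -102*(-10*69*(1/34) + 137) = -102*(-690*1/34 + 137) = -102*(-345/17 + 137) = -102*1984/17 = -11904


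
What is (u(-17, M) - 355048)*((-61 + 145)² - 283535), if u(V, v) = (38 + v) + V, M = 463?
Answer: 98029500156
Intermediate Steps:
u(V, v) = 38 + V + v
(u(-17, M) - 355048)*((-61 + 145)² - 283535) = ((38 - 17 + 463) - 355048)*((-61 + 145)² - 283535) = (484 - 355048)*(84² - 283535) = -354564*(7056 - 283535) = -354564*(-276479) = 98029500156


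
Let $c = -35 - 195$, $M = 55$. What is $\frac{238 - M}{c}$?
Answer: $- \frac{183}{230} \approx -0.79565$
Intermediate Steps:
$c = -230$ ($c = -35 - 195 = -230$)
$\frac{238 - M}{c} = \frac{238 - 55}{-230} = \left(238 - 55\right) \left(- \frac{1}{230}\right) = 183 \left(- \frac{1}{230}\right) = - \frac{183}{230}$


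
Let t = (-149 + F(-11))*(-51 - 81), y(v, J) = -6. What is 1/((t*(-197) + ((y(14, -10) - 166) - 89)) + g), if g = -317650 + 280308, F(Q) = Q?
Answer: -1/4198243 ≈ -2.3819e-7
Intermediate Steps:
g = -37342
t = 21120 (t = (-149 - 11)*(-51 - 81) = -160*(-132) = 21120)
1/((t*(-197) + ((y(14, -10) - 166) - 89)) + g) = 1/((21120*(-197) + ((-6 - 166) - 89)) - 37342) = 1/((-4160640 + (-172 - 89)) - 37342) = 1/((-4160640 - 261) - 37342) = 1/(-4160901 - 37342) = 1/(-4198243) = -1/4198243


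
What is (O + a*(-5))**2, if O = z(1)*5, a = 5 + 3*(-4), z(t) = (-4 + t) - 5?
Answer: 25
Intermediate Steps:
z(t) = -9 + t
a = -7 (a = 5 - 12 = -7)
O = -40 (O = (-9 + 1)*5 = -8*5 = -40)
(O + a*(-5))**2 = (-40 - 7*(-5))**2 = (-40 + 35)**2 = (-5)**2 = 25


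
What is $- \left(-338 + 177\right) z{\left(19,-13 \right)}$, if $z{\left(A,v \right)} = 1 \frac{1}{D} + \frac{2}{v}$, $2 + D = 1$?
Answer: $- \frac{2415}{13} \approx -185.77$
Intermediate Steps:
$D = -1$ ($D = -2 + 1 = -1$)
$z{\left(A,v \right)} = -1 + \frac{2}{v}$ ($z{\left(A,v \right)} = 1 \frac{1}{-1} + \frac{2}{v} = 1 \left(-1\right) + \frac{2}{v} = -1 + \frac{2}{v}$)
$- \left(-338 + 177\right) z{\left(19,-13 \right)} = - \left(-338 + 177\right) \frac{2 - -13}{-13} = - \left(-161\right) \left(- \frac{2 + 13}{13}\right) = - \left(-161\right) \left(\left(- \frac{1}{13}\right) 15\right) = - \frac{\left(-161\right) \left(-15\right)}{13} = \left(-1\right) \frac{2415}{13} = - \frac{2415}{13}$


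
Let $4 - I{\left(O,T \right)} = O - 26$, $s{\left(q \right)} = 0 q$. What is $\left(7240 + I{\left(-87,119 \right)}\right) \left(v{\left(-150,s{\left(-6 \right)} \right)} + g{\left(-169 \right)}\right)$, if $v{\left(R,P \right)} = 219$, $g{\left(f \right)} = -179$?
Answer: $294280$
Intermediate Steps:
$s{\left(q \right)} = 0$
$I{\left(O,T \right)} = 30 - O$ ($I{\left(O,T \right)} = 4 - \left(O - 26\right) = 4 - \left(-26 + O\right) = 30 - O$)
$\left(7240 + I{\left(-87,119 \right)}\right) \left(v{\left(-150,s{\left(-6 \right)} \right)} + g{\left(-169 \right)}\right) = \left(7240 + \left(30 - -87\right)\right) \left(219 - 179\right) = \left(7240 + \left(30 + 87\right)\right) 40 = \left(7240 + 117\right) 40 = 7357 \cdot 40 = 294280$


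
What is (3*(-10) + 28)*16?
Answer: -32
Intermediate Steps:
(3*(-10) + 28)*16 = (-30 + 28)*16 = -2*16 = -32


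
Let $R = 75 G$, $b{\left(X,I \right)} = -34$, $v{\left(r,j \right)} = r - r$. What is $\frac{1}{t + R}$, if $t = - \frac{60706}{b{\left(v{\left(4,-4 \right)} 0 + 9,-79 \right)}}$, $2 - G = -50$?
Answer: $\frac{17}{96653} \approx 0.00017589$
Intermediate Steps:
$v{\left(r,j \right)} = 0$
$G = 52$ ($G = 2 - -50 = 2 + 50 = 52$)
$R = 3900$ ($R = 75 \cdot 52 = 3900$)
$t = \frac{30353}{17}$ ($t = - \frac{60706}{-34} = \left(-60706\right) \left(- \frac{1}{34}\right) = \frac{30353}{17} \approx 1785.5$)
$\frac{1}{t + R} = \frac{1}{\frac{30353}{17} + 3900} = \frac{1}{\frac{96653}{17}} = \frac{17}{96653}$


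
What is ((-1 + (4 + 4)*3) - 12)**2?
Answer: 121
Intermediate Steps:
((-1 + (4 + 4)*3) - 12)**2 = ((-1 + 8*3) - 12)**2 = ((-1 + 24) - 12)**2 = (23 - 12)**2 = 11**2 = 121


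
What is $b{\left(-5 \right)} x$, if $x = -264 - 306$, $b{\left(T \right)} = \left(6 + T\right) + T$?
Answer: $2280$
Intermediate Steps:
$b{\left(T \right)} = 6 + 2 T$
$x = -570$ ($x = -264 - 306 = -570$)
$b{\left(-5 \right)} x = \left(6 + 2 \left(-5\right)\right) \left(-570\right) = \left(6 - 10\right) \left(-570\right) = \left(-4\right) \left(-570\right) = 2280$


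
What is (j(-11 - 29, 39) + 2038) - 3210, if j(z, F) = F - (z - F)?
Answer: -1054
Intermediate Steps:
j(z, F) = -z + 2*F (j(z, F) = F + (F - z) = -z + 2*F)
(j(-11 - 29, 39) + 2038) - 3210 = ((-(-11 - 29) + 2*39) + 2038) - 3210 = ((-1*(-40) + 78) + 2038) - 3210 = ((40 + 78) + 2038) - 3210 = (118 + 2038) - 3210 = 2156 - 3210 = -1054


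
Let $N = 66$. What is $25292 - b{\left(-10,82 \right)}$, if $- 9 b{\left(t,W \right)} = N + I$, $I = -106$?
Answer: $\frac{227588}{9} \approx 25288.0$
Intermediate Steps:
$b{\left(t,W \right)} = \frac{40}{9}$ ($b{\left(t,W \right)} = - \frac{66 - 106}{9} = \left(- \frac{1}{9}\right) \left(-40\right) = \frac{40}{9}$)
$25292 - b{\left(-10,82 \right)} = 25292 - \frac{40}{9} = \frac{227588}{9}$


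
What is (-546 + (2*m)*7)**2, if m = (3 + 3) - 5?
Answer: 283024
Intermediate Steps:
m = 1 (m = 6 - 5 = 1)
(-546 + (2*m)*7)**2 = (-546 + (2*1)*7)**2 = (-546 + 2*7)**2 = (-546 + 14)**2 = (-532)**2 = 283024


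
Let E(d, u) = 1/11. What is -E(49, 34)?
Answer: -1/11 ≈ -0.090909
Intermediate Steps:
E(d, u) = 1/11
-E(49, 34) = -1*1/11 = -1/11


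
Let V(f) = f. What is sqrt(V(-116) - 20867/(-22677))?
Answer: I*sqrt(59179373205)/22677 ≈ 10.728*I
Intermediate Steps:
sqrt(V(-116) - 20867/(-22677)) = sqrt(-116 - 20867/(-22677)) = sqrt(-116 - 20867*(-1/22677)) = sqrt(-116 + 20867/22677) = sqrt(-2609665/22677) = I*sqrt(59179373205)/22677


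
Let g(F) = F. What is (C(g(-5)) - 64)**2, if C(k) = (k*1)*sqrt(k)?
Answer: 3971 + 640*I*sqrt(5) ≈ 3971.0 + 1431.1*I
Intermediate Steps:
C(k) = k**(3/2) (C(k) = k*sqrt(k) = k**(3/2))
(C(g(-5)) - 64)**2 = ((-5)**(3/2) - 64)**2 = (-5*I*sqrt(5) - 64)**2 = (-64 - 5*I*sqrt(5))**2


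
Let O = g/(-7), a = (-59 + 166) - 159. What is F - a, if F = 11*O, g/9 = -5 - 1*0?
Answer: 859/7 ≈ 122.71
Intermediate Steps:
g = -45 (g = 9*(-5 - 1*0) = 9*(-5 + 0) = 9*(-5) = -45)
a = -52 (a = 107 - 159 = -52)
O = 45/7 (O = -45/(-7) = -45*(-1/7) = 45/7 ≈ 6.4286)
F = 495/7 (F = 11*(45/7) = 495/7 ≈ 70.714)
F - a = 495/7 - 1*(-52) = 495/7 + 52 = 859/7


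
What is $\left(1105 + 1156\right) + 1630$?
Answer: $3891$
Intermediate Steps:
$\left(1105 + 1156\right) + 1630 = 2261 + 1630 = 3891$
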